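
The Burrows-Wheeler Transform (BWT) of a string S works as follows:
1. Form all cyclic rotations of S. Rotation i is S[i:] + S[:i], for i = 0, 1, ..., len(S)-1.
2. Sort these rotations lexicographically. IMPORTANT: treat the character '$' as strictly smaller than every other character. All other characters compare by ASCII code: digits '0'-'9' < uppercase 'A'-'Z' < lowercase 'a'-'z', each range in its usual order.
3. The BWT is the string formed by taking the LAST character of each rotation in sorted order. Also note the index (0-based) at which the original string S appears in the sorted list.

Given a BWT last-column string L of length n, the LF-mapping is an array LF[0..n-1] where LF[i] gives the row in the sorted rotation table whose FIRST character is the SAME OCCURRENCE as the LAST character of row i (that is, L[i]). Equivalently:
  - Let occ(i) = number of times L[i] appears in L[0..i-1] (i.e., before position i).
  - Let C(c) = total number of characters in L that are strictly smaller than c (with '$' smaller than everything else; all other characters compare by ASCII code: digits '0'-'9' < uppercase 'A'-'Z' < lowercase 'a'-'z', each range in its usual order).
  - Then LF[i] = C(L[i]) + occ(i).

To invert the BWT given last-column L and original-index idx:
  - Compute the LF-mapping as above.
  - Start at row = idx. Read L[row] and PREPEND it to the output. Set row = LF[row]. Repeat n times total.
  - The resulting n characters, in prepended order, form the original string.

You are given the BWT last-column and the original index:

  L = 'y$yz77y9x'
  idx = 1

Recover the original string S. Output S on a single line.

Answer: 7xz9yy7y$

Derivation:
LF mapping: 5 0 6 8 1 2 7 3 4
Walk LF starting at row 1, prepending L[row]:
  step 1: row=1, L[1]='$', prepend. Next row=LF[1]=0
  step 2: row=0, L[0]='y', prepend. Next row=LF[0]=5
  step 3: row=5, L[5]='7', prepend. Next row=LF[5]=2
  step 4: row=2, L[2]='y', prepend. Next row=LF[2]=6
  step 5: row=6, L[6]='y', prepend. Next row=LF[6]=7
  step 6: row=7, L[7]='9', prepend. Next row=LF[7]=3
  step 7: row=3, L[3]='z', prepend. Next row=LF[3]=8
  step 8: row=8, L[8]='x', prepend. Next row=LF[8]=4
  step 9: row=4, L[4]='7', prepend. Next row=LF[4]=1
Reversed output: 7xz9yy7y$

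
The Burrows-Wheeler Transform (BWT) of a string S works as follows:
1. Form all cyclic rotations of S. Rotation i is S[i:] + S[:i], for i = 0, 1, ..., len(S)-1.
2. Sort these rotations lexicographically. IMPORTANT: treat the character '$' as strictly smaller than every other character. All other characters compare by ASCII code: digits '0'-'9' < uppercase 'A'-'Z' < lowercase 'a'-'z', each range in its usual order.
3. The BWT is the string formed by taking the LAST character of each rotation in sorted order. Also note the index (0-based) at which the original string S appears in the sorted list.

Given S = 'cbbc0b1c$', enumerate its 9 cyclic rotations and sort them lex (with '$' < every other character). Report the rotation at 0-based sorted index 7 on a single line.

All 9 rotations (rotation i = S[i:]+S[:i]):
  rot[0] = cbbc0b1c$
  rot[1] = bbc0b1c$c
  rot[2] = bc0b1c$cb
  rot[3] = c0b1c$cbb
  rot[4] = 0b1c$cbbc
  rot[5] = b1c$cbbc0
  rot[6] = 1c$cbbc0b
  rot[7] = c$cbbc0b1
  rot[8] = $cbbc0b1c
Sorted (with $ < everything):
  sorted[0] = $cbbc0b1c
  sorted[1] = 0b1c$cbbc
  sorted[2] = 1c$cbbc0b
  sorted[3] = b1c$cbbc0
  sorted[4] = bbc0b1c$c
  sorted[5] = bc0b1c$cb
  sorted[6] = c$cbbc0b1
  sorted[7] = c0b1c$cbb
  sorted[8] = cbbc0b1c$
sorted[7] = c0b1c$cbb

Answer: c0b1c$cbb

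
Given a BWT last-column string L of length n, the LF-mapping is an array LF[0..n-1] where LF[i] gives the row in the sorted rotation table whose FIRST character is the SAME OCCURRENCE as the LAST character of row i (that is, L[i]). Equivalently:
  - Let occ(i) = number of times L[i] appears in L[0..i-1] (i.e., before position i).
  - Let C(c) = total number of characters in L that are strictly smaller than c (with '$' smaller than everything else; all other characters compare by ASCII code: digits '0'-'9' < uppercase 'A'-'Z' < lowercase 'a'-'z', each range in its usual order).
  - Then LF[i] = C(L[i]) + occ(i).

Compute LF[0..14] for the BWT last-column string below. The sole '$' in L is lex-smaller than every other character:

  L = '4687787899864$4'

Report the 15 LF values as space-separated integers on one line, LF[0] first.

Answer: 1 4 9 6 7 10 8 11 13 14 12 5 2 0 3

Derivation:
Char counts: '$':1, '4':3, '6':2, '7':3, '8':4, '9':2
C (first-col start): C('$')=0, C('4')=1, C('6')=4, C('7')=6, C('8')=9, C('9')=13
L[0]='4': occ=0, LF[0]=C('4')+0=1+0=1
L[1]='6': occ=0, LF[1]=C('6')+0=4+0=4
L[2]='8': occ=0, LF[2]=C('8')+0=9+0=9
L[3]='7': occ=0, LF[3]=C('7')+0=6+0=6
L[4]='7': occ=1, LF[4]=C('7')+1=6+1=7
L[5]='8': occ=1, LF[5]=C('8')+1=9+1=10
L[6]='7': occ=2, LF[6]=C('7')+2=6+2=8
L[7]='8': occ=2, LF[7]=C('8')+2=9+2=11
L[8]='9': occ=0, LF[8]=C('9')+0=13+0=13
L[9]='9': occ=1, LF[9]=C('9')+1=13+1=14
L[10]='8': occ=3, LF[10]=C('8')+3=9+3=12
L[11]='6': occ=1, LF[11]=C('6')+1=4+1=5
L[12]='4': occ=1, LF[12]=C('4')+1=1+1=2
L[13]='$': occ=0, LF[13]=C('$')+0=0+0=0
L[14]='4': occ=2, LF[14]=C('4')+2=1+2=3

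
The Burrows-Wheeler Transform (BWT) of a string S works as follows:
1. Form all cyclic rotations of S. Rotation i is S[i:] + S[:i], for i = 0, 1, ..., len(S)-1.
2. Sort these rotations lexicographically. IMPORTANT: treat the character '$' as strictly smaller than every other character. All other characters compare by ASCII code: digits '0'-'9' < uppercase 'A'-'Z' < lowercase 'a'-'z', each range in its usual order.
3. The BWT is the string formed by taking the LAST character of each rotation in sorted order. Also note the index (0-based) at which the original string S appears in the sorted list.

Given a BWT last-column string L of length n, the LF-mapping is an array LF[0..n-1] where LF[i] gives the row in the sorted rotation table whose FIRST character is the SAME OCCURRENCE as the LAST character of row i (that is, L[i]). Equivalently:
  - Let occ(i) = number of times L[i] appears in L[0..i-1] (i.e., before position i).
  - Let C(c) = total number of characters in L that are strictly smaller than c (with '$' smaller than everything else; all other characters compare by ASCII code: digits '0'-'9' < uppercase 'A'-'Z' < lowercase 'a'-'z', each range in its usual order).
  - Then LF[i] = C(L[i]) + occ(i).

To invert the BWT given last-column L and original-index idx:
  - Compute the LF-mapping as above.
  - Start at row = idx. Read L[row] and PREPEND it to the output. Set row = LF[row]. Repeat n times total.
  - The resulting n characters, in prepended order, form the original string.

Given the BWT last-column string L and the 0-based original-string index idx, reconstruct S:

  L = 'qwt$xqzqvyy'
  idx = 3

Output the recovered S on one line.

LF mapping: 1 6 4 0 7 2 10 3 5 8 9
Walk LF starting at row 3, prepending L[row]:
  step 1: row=3, L[3]='$', prepend. Next row=LF[3]=0
  step 2: row=0, L[0]='q', prepend. Next row=LF[0]=1
  step 3: row=1, L[1]='w', prepend. Next row=LF[1]=6
  step 4: row=6, L[6]='z', prepend. Next row=LF[6]=10
  step 5: row=10, L[10]='y', prepend. Next row=LF[10]=9
  step 6: row=9, L[9]='y', prepend. Next row=LF[9]=8
  step 7: row=8, L[8]='v', prepend. Next row=LF[8]=5
  step 8: row=5, L[5]='q', prepend. Next row=LF[5]=2
  step 9: row=2, L[2]='t', prepend. Next row=LF[2]=4
  step 10: row=4, L[4]='x', prepend. Next row=LF[4]=7
  step 11: row=7, L[7]='q', prepend. Next row=LF[7]=3
Reversed output: qxtqvyyzwq$

Answer: qxtqvyyzwq$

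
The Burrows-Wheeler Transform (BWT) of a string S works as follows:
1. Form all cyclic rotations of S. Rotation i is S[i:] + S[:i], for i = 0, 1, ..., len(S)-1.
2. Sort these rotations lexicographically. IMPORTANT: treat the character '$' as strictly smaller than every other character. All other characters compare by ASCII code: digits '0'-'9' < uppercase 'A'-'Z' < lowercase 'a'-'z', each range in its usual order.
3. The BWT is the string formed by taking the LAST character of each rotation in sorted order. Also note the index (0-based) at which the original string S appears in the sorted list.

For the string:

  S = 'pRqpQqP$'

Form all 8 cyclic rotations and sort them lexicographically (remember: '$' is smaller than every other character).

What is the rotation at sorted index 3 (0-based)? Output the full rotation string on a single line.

Answer: RqpQqP$p

Derivation:
All 8 rotations (rotation i = S[i:]+S[:i]):
  rot[0] = pRqpQqP$
  rot[1] = RqpQqP$p
  rot[2] = qpQqP$pR
  rot[3] = pQqP$pRq
  rot[4] = QqP$pRqp
  rot[5] = qP$pRqpQ
  rot[6] = P$pRqpQq
  rot[7] = $pRqpQqP
Sorted (with $ < everything):
  sorted[0] = $pRqpQqP
  sorted[1] = P$pRqpQq
  sorted[2] = QqP$pRqp
  sorted[3] = RqpQqP$p
  sorted[4] = pQqP$pRq
  sorted[5] = pRqpQqP$
  sorted[6] = qP$pRqpQ
  sorted[7] = qpQqP$pR
sorted[3] = RqpQqP$p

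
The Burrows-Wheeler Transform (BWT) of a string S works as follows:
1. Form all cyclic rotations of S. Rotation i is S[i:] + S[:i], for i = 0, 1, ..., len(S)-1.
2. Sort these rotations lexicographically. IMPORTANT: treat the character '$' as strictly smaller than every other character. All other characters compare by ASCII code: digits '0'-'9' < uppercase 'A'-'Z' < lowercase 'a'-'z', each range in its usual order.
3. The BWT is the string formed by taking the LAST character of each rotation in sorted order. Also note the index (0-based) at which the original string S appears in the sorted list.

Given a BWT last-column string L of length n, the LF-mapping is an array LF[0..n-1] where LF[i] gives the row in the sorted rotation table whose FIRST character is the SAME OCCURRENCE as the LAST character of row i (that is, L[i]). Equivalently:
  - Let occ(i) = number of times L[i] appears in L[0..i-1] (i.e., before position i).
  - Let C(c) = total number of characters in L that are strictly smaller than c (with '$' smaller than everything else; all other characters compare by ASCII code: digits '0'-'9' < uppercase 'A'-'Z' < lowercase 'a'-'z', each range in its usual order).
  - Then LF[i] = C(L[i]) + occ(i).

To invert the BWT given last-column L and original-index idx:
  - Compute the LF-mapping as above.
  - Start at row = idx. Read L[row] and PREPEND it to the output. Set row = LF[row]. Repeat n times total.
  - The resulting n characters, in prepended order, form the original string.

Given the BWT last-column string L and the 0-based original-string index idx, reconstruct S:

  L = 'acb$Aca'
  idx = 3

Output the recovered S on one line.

LF mapping: 2 5 4 0 1 6 3
Walk LF starting at row 3, prepending L[row]:
  step 1: row=3, L[3]='$', prepend. Next row=LF[3]=0
  step 2: row=0, L[0]='a', prepend. Next row=LF[0]=2
  step 3: row=2, L[2]='b', prepend. Next row=LF[2]=4
  step 4: row=4, L[4]='A', prepend. Next row=LF[4]=1
  step 5: row=1, L[1]='c', prepend. Next row=LF[1]=5
  step 6: row=5, L[5]='c', prepend. Next row=LF[5]=6
  step 7: row=6, L[6]='a', prepend. Next row=LF[6]=3
Reversed output: accAba$

Answer: accAba$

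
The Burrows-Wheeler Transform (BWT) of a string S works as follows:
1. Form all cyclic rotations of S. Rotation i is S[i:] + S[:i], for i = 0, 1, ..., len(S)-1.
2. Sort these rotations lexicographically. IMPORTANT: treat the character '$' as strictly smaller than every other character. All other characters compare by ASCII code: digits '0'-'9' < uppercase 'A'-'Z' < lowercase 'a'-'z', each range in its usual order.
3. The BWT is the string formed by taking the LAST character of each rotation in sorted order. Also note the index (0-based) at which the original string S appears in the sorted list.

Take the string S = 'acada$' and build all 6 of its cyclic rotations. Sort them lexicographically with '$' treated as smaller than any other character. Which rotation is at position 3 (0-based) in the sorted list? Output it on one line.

All 6 rotations (rotation i = S[i:]+S[:i]):
  rot[0] = acada$
  rot[1] = cada$a
  rot[2] = ada$ac
  rot[3] = da$aca
  rot[4] = a$acad
  rot[5] = $acada
Sorted (with $ < everything):
  sorted[0] = $acada
  sorted[1] = a$acad
  sorted[2] = acada$
  sorted[3] = ada$ac
  sorted[4] = cada$a
  sorted[5] = da$aca
sorted[3] = ada$ac

Answer: ada$ac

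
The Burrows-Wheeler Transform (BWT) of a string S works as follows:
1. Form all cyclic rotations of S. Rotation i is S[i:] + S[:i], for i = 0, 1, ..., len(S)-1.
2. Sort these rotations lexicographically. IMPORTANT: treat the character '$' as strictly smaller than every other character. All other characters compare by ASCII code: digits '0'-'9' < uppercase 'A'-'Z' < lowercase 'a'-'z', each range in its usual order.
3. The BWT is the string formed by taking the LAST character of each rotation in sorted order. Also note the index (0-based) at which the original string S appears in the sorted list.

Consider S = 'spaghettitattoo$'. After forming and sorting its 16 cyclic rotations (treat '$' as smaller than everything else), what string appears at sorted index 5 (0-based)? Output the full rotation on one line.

Answer: hettitattoo$spag

Derivation:
All 16 rotations (rotation i = S[i:]+S[:i]):
  rot[0] = spaghettitattoo$
  rot[1] = paghettitattoo$s
  rot[2] = aghettitattoo$sp
  rot[3] = ghettitattoo$spa
  rot[4] = hettitattoo$spag
  rot[5] = ettitattoo$spagh
  rot[6] = ttitattoo$spaghe
  rot[7] = titattoo$spaghet
  rot[8] = itattoo$spaghett
  rot[9] = tattoo$spaghetti
  rot[10] = attoo$spaghettit
  rot[11] = ttoo$spaghettita
  rot[12] = too$spaghettitat
  rot[13] = oo$spaghettitatt
  rot[14] = o$spaghettitatto
  rot[15] = $spaghettitattoo
Sorted (with $ < everything):
  sorted[0] = $spaghettitattoo
  sorted[1] = aghettitattoo$sp
  sorted[2] = attoo$spaghettit
  sorted[3] = ettitattoo$spagh
  sorted[4] = ghettitattoo$spa
  sorted[5] = hettitattoo$spag
  sorted[6] = itattoo$spaghett
  sorted[7] = o$spaghettitatto
  sorted[8] = oo$spaghettitatt
  sorted[9] = paghettitattoo$s
  sorted[10] = spaghettitattoo$
  sorted[11] = tattoo$spaghetti
  sorted[12] = titattoo$spaghet
  sorted[13] = too$spaghettitat
  sorted[14] = ttitattoo$spaghe
  sorted[15] = ttoo$spaghettita
sorted[5] = hettitattoo$spag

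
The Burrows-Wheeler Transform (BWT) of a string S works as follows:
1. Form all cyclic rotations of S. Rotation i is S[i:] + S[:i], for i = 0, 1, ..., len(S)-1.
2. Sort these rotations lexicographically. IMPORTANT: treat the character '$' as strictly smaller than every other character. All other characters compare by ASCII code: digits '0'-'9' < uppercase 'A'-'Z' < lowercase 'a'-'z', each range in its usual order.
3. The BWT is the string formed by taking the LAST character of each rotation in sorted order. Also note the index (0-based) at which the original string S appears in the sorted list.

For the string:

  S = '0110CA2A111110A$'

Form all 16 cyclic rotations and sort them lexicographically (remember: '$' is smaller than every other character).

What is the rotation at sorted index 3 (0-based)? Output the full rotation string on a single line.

Answer: 0CA2A111110A$011

Derivation:
All 16 rotations (rotation i = S[i:]+S[:i]):
  rot[0] = 0110CA2A111110A$
  rot[1] = 110CA2A111110A$0
  rot[2] = 10CA2A111110A$01
  rot[3] = 0CA2A111110A$011
  rot[4] = CA2A111110A$0110
  rot[5] = A2A111110A$0110C
  rot[6] = 2A111110A$0110CA
  rot[7] = A111110A$0110CA2
  rot[8] = 111110A$0110CA2A
  rot[9] = 11110A$0110CA2A1
  rot[10] = 1110A$0110CA2A11
  rot[11] = 110A$0110CA2A111
  rot[12] = 10A$0110CA2A1111
  rot[13] = 0A$0110CA2A11111
  rot[14] = A$0110CA2A111110
  rot[15] = $0110CA2A111110A
Sorted (with $ < everything):
  sorted[0] = $0110CA2A111110A
  sorted[1] = 0110CA2A111110A$
  sorted[2] = 0A$0110CA2A11111
  sorted[3] = 0CA2A111110A$011
  sorted[4] = 10A$0110CA2A1111
  sorted[5] = 10CA2A111110A$01
  sorted[6] = 110A$0110CA2A111
  sorted[7] = 110CA2A111110A$0
  sorted[8] = 1110A$0110CA2A11
  sorted[9] = 11110A$0110CA2A1
  sorted[10] = 111110A$0110CA2A
  sorted[11] = 2A111110A$0110CA
  sorted[12] = A$0110CA2A111110
  sorted[13] = A111110A$0110CA2
  sorted[14] = A2A111110A$0110C
  sorted[15] = CA2A111110A$0110
sorted[3] = 0CA2A111110A$011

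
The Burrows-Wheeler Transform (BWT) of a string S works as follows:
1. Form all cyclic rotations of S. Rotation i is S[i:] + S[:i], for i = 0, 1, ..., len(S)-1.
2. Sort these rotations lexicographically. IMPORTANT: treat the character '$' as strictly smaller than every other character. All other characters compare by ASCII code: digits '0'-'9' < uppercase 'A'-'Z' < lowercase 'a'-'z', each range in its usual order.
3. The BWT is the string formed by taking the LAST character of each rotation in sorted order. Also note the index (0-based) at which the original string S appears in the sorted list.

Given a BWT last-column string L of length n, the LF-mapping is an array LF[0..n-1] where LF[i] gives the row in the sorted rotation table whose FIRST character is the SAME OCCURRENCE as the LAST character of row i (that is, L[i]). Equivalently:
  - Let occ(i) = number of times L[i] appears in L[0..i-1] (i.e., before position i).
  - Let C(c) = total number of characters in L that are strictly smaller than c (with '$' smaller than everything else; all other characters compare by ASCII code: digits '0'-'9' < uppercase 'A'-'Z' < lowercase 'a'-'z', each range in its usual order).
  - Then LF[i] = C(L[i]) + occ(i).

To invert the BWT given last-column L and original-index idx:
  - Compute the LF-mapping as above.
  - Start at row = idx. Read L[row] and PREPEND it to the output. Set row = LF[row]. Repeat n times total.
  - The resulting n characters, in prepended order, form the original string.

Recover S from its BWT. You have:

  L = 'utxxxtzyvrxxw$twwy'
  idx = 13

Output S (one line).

LF mapping: 5 2 10 11 12 3 17 15 6 1 13 14 7 0 4 8 9 16
Walk LF starting at row 13, prepending L[row]:
  step 1: row=13, L[13]='$', prepend. Next row=LF[13]=0
  step 2: row=0, L[0]='u', prepend. Next row=LF[0]=5
  step 3: row=5, L[5]='t', prepend. Next row=LF[5]=3
  step 4: row=3, L[3]='x', prepend. Next row=LF[3]=11
  step 5: row=11, L[11]='x', prepend. Next row=LF[11]=14
  step 6: row=14, L[14]='t', prepend. Next row=LF[14]=4
  step 7: row=4, L[4]='x', prepend. Next row=LF[4]=12
  step 8: row=12, L[12]='w', prepend. Next row=LF[12]=7
  step 9: row=7, L[7]='y', prepend. Next row=LF[7]=15
  step 10: row=15, L[15]='w', prepend. Next row=LF[15]=8
  step 11: row=8, L[8]='v', prepend. Next row=LF[8]=6
  step 12: row=6, L[6]='z', prepend. Next row=LF[6]=17
  step 13: row=17, L[17]='y', prepend. Next row=LF[17]=16
  step 14: row=16, L[16]='w', prepend. Next row=LF[16]=9
  step 15: row=9, L[9]='r', prepend. Next row=LF[9]=1
  step 16: row=1, L[1]='t', prepend. Next row=LF[1]=2
  step 17: row=2, L[2]='x', prepend. Next row=LF[2]=10
  step 18: row=10, L[10]='x', prepend. Next row=LF[10]=13
Reversed output: xxtrwyzvwywxtxxtu$

Answer: xxtrwyzvwywxtxxtu$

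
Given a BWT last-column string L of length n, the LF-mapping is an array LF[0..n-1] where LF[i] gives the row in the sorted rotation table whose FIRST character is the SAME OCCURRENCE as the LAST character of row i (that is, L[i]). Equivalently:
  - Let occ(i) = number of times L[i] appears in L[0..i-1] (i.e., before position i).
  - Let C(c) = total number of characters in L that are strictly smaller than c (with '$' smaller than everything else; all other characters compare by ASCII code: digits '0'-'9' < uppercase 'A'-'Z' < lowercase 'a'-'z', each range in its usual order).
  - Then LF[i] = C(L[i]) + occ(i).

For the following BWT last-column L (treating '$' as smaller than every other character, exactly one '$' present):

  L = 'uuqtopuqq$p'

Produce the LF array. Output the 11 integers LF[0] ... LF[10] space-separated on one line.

Char counts: '$':1, 'o':1, 'p':2, 'q':3, 't':1, 'u':3
C (first-col start): C('$')=0, C('o')=1, C('p')=2, C('q')=4, C('t')=7, C('u')=8
L[0]='u': occ=0, LF[0]=C('u')+0=8+0=8
L[1]='u': occ=1, LF[1]=C('u')+1=8+1=9
L[2]='q': occ=0, LF[2]=C('q')+0=4+0=4
L[3]='t': occ=0, LF[3]=C('t')+0=7+0=7
L[4]='o': occ=0, LF[4]=C('o')+0=1+0=1
L[5]='p': occ=0, LF[5]=C('p')+0=2+0=2
L[6]='u': occ=2, LF[6]=C('u')+2=8+2=10
L[7]='q': occ=1, LF[7]=C('q')+1=4+1=5
L[8]='q': occ=2, LF[8]=C('q')+2=4+2=6
L[9]='$': occ=0, LF[9]=C('$')+0=0+0=0
L[10]='p': occ=1, LF[10]=C('p')+1=2+1=3

Answer: 8 9 4 7 1 2 10 5 6 0 3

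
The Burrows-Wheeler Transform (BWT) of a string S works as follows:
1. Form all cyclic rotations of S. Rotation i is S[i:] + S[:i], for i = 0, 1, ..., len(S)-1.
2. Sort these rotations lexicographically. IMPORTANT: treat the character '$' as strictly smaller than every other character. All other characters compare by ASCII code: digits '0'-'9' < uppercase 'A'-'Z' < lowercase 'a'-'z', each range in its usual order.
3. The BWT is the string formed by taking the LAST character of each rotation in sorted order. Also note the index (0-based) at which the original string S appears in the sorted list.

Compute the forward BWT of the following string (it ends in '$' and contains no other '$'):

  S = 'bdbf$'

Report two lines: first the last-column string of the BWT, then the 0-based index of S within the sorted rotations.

All 5 rotations (rotation i = S[i:]+S[:i]):
  rot[0] = bdbf$
  rot[1] = dbf$b
  rot[2] = bf$bd
  rot[3] = f$bdb
  rot[4] = $bdbf
Sorted (with $ < everything):
  sorted[0] = $bdbf  (last char: 'f')
  sorted[1] = bdbf$  (last char: '$')
  sorted[2] = bf$bd  (last char: 'd')
  sorted[3] = dbf$b  (last char: 'b')
  sorted[4] = f$bdb  (last char: 'b')
Last column: f$dbb
Original string S is at sorted index 1

Answer: f$dbb
1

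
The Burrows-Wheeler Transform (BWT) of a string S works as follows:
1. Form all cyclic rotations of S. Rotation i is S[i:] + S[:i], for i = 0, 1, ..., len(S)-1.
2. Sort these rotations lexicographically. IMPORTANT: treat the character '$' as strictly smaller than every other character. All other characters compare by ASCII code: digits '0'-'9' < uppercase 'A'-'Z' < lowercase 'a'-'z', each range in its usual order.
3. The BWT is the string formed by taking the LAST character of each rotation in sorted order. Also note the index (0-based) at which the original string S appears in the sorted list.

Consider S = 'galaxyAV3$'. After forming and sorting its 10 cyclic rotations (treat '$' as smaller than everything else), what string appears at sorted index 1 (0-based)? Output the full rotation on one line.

All 10 rotations (rotation i = S[i:]+S[:i]):
  rot[0] = galaxyAV3$
  rot[1] = alaxyAV3$g
  rot[2] = laxyAV3$ga
  rot[3] = axyAV3$gal
  rot[4] = xyAV3$gala
  rot[5] = yAV3$galax
  rot[6] = AV3$galaxy
  rot[7] = V3$galaxyA
  rot[8] = 3$galaxyAV
  rot[9] = $galaxyAV3
Sorted (with $ < everything):
  sorted[0] = $galaxyAV3
  sorted[1] = 3$galaxyAV
  sorted[2] = AV3$galaxy
  sorted[3] = V3$galaxyA
  sorted[4] = alaxyAV3$g
  sorted[5] = axyAV3$gal
  sorted[6] = galaxyAV3$
  sorted[7] = laxyAV3$ga
  sorted[8] = xyAV3$gala
  sorted[9] = yAV3$galax
sorted[1] = 3$galaxyAV

Answer: 3$galaxyAV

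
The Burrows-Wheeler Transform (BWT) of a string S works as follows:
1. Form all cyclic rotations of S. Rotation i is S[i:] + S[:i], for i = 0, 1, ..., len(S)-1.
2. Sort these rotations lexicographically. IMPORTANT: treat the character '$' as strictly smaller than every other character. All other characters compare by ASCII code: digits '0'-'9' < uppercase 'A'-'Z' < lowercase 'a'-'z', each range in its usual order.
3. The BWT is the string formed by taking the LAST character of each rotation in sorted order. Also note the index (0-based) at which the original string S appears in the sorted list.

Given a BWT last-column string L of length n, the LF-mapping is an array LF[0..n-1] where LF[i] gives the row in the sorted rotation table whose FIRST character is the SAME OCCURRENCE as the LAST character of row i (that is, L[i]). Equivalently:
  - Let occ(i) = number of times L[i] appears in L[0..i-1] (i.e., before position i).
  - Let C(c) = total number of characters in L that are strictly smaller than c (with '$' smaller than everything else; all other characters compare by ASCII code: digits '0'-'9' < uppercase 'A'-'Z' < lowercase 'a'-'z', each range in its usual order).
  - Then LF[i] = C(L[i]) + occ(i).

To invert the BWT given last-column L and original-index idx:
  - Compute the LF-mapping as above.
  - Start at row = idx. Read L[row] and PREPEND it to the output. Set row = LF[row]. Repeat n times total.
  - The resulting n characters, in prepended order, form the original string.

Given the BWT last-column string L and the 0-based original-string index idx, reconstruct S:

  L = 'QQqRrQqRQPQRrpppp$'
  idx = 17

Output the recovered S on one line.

LF mapping: 2 3 14 7 16 4 15 8 5 1 6 9 17 10 11 12 13 0
Walk LF starting at row 17, prepending L[row]:
  step 1: row=17, L[17]='$', prepend. Next row=LF[17]=0
  step 2: row=0, L[0]='Q', prepend. Next row=LF[0]=2
  step 3: row=2, L[2]='q', prepend. Next row=LF[2]=14
  step 4: row=14, L[14]='p', prepend. Next row=LF[14]=11
  step 5: row=11, L[11]='R', prepend. Next row=LF[11]=9
  step 6: row=9, L[9]='P', prepend. Next row=LF[9]=1
  step 7: row=1, L[1]='Q', prepend. Next row=LF[1]=3
  step 8: row=3, L[3]='R', prepend. Next row=LF[3]=7
  step 9: row=7, L[7]='R', prepend. Next row=LF[7]=8
  step 10: row=8, L[8]='Q', prepend. Next row=LF[8]=5
  step 11: row=5, L[5]='Q', prepend. Next row=LF[5]=4
  step 12: row=4, L[4]='r', prepend. Next row=LF[4]=16
  step 13: row=16, L[16]='p', prepend. Next row=LF[16]=13
  step 14: row=13, L[13]='p', prepend. Next row=LF[13]=10
  step 15: row=10, L[10]='Q', prepend. Next row=LF[10]=6
  step 16: row=6, L[6]='q', prepend. Next row=LF[6]=15
  step 17: row=15, L[15]='p', prepend. Next row=LF[15]=12
  step 18: row=12, L[12]='r', prepend. Next row=LF[12]=17
Reversed output: rpqQpprQQRRQPRpqQ$

Answer: rpqQpprQQRRQPRpqQ$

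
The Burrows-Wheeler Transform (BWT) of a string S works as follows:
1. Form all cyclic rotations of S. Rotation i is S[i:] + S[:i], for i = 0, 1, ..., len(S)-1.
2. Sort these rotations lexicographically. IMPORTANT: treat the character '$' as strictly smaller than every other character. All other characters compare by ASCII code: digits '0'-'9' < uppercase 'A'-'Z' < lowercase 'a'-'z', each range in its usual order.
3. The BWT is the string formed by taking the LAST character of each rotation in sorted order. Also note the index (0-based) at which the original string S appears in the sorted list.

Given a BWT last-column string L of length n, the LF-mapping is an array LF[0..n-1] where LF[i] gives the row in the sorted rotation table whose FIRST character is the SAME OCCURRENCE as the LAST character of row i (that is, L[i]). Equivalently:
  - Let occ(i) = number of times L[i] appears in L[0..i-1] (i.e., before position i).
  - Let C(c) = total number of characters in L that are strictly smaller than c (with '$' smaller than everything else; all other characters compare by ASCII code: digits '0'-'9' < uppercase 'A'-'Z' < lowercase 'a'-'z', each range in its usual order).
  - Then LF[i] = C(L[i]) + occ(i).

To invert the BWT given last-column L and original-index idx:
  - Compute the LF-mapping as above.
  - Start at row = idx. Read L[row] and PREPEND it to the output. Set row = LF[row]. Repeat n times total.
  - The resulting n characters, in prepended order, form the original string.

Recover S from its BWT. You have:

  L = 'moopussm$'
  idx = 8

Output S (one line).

LF mapping: 1 3 4 5 8 6 7 2 0
Walk LF starting at row 8, prepending L[row]:
  step 1: row=8, L[8]='$', prepend. Next row=LF[8]=0
  step 2: row=0, L[0]='m', prepend. Next row=LF[0]=1
  step 3: row=1, L[1]='o', prepend. Next row=LF[1]=3
  step 4: row=3, L[3]='p', prepend. Next row=LF[3]=5
  step 5: row=5, L[5]='s', prepend. Next row=LF[5]=6
  step 6: row=6, L[6]='s', prepend. Next row=LF[6]=7
  step 7: row=7, L[7]='m', prepend. Next row=LF[7]=2
  step 8: row=2, L[2]='o', prepend. Next row=LF[2]=4
  step 9: row=4, L[4]='u', prepend. Next row=LF[4]=8
Reversed output: uomsspom$

Answer: uomsspom$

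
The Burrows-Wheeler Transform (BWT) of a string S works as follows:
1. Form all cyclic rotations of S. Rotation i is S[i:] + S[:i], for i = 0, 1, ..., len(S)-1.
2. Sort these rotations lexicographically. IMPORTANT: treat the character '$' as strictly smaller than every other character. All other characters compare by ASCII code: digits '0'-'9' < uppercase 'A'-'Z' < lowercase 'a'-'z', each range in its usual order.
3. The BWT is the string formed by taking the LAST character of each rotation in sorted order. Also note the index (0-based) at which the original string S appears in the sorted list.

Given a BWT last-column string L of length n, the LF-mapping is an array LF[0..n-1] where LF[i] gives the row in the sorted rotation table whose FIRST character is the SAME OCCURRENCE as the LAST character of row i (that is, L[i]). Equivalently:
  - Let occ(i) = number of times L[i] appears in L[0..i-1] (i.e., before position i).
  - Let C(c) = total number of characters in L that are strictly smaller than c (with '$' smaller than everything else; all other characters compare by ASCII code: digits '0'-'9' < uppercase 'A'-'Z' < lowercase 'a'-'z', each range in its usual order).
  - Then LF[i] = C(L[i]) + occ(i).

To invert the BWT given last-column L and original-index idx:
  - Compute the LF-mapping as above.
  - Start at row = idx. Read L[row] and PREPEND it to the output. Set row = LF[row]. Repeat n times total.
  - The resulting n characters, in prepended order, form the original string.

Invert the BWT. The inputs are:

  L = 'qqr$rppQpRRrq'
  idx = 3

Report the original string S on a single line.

LF mapping: 7 8 10 0 11 4 5 1 6 2 3 12 9
Walk LF starting at row 3, prepending L[row]:
  step 1: row=3, L[3]='$', prepend. Next row=LF[3]=0
  step 2: row=0, L[0]='q', prepend. Next row=LF[0]=7
  step 3: row=7, L[7]='Q', prepend. Next row=LF[7]=1
  step 4: row=1, L[1]='q', prepend. Next row=LF[1]=8
  step 5: row=8, L[8]='p', prepend. Next row=LF[8]=6
  step 6: row=6, L[6]='p', prepend. Next row=LF[6]=5
  step 7: row=5, L[5]='p', prepend. Next row=LF[5]=4
  step 8: row=4, L[4]='r', prepend. Next row=LF[4]=11
  step 9: row=11, L[11]='r', prepend. Next row=LF[11]=12
  step 10: row=12, L[12]='q', prepend. Next row=LF[12]=9
  step 11: row=9, L[9]='R', prepend. Next row=LF[9]=2
  step 12: row=2, L[2]='r', prepend. Next row=LF[2]=10
  step 13: row=10, L[10]='R', prepend. Next row=LF[10]=3
Reversed output: RrRqrrpppqQq$

Answer: RrRqrrpppqQq$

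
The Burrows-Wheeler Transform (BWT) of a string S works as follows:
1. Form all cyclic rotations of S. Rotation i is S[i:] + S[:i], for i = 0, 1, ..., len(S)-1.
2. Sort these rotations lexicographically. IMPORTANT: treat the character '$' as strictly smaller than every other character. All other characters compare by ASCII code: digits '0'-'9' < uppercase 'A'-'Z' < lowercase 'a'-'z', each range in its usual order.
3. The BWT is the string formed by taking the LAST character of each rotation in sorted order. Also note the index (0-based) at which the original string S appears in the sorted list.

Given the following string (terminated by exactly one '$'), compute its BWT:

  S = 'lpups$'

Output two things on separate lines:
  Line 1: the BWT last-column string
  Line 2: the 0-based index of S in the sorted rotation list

All 6 rotations (rotation i = S[i:]+S[:i]):
  rot[0] = lpups$
  rot[1] = pups$l
  rot[2] = ups$lp
  rot[3] = ps$lpu
  rot[4] = s$lpup
  rot[5] = $lpups
Sorted (with $ < everything):
  sorted[0] = $lpups  (last char: 's')
  sorted[1] = lpups$  (last char: '$')
  sorted[2] = ps$lpu  (last char: 'u')
  sorted[3] = pups$l  (last char: 'l')
  sorted[4] = s$lpup  (last char: 'p')
  sorted[5] = ups$lp  (last char: 'p')
Last column: s$ulpp
Original string S is at sorted index 1

Answer: s$ulpp
1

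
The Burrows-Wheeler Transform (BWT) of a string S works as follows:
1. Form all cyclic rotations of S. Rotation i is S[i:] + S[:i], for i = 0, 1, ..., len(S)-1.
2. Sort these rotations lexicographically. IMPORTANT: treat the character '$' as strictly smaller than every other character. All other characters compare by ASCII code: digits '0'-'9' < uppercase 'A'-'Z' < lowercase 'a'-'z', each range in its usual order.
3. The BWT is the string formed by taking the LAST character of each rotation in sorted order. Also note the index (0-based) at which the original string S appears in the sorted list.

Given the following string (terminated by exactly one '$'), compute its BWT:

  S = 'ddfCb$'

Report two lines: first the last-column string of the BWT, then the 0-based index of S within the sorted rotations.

All 6 rotations (rotation i = S[i:]+S[:i]):
  rot[0] = ddfCb$
  rot[1] = dfCb$d
  rot[2] = fCb$dd
  rot[3] = Cb$ddf
  rot[4] = b$ddfC
  rot[5] = $ddfCb
Sorted (with $ < everything):
  sorted[0] = $ddfCb  (last char: 'b')
  sorted[1] = Cb$ddf  (last char: 'f')
  sorted[2] = b$ddfC  (last char: 'C')
  sorted[3] = ddfCb$  (last char: '$')
  sorted[4] = dfCb$d  (last char: 'd')
  sorted[5] = fCb$dd  (last char: 'd')
Last column: bfC$dd
Original string S is at sorted index 3

Answer: bfC$dd
3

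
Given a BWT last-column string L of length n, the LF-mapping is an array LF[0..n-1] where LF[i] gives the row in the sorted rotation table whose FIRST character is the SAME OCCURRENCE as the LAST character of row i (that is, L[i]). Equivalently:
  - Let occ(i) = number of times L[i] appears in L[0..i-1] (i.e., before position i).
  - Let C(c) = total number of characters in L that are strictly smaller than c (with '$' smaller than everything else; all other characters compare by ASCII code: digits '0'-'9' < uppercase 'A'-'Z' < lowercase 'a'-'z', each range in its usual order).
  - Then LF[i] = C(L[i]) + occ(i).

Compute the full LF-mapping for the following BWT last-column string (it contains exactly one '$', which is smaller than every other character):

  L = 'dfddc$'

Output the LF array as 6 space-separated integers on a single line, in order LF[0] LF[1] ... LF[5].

Answer: 2 5 3 4 1 0

Derivation:
Char counts: '$':1, 'c':1, 'd':3, 'f':1
C (first-col start): C('$')=0, C('c')=1, C('d')=2, C('f')=5
L[0]='d': occ=0, LF[0]=C('d')+0=2+0=2
L[1]='f': occ=0, LF[1]=C('f')+0=5+0=5
L[2]='d': occ=1, LF[2]=C('d')+1=2+1=3
L[3]='d': occ=2, LF[3]=C('d')+2=2+2=4
L[4]='c': occ=0, LF[4]=C('c')+0=1+0=1
L[5]='$': occ=0, LF[5]=C('$')+0=0+0=0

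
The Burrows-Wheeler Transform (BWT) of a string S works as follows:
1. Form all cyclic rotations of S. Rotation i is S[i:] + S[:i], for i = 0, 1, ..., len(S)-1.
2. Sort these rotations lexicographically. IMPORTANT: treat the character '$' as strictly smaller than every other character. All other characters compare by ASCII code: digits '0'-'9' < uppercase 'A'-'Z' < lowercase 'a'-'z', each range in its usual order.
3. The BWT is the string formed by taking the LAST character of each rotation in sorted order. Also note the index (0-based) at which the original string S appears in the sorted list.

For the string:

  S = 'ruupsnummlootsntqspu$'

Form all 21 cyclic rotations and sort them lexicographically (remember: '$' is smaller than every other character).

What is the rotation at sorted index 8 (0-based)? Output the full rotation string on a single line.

All 21 rotations (rotation i = S[i:]+S[:i]):
  rot[0] = ruupsnummlootsntqspu$
  rot[1] = uupsnummlootsntqspu$r
  rot[2] = upsnummlootsntqspu$ru
  rot[3] = psnummlootsntqspu$ruu
  rot[4] = snummlootsntqspu$ruup
  rot[5] = nummlootsntqspu$ruups
  rot[6] = ummlootsntqspu$ruupsn
  rot[7] = mmlootsntqspu$ruupsnu
  rot[8] = mlootsntqspu$ruupsnum
  rot[9] = lootsntqspu$ruupsnumm
  rot[10] = ootsntqspu$ruupsnumml
  rot[11] = otsntqspu$ruupsnummlo
  rot[12] = tsntqspu$ruupsnummloo
  rot[13] = sntqspu$ruupsnummloot
  rot[14] = ntqspu$ruupsnummloots
  rot[15] = tqspu$ruupsnummlootsn
  rot[16] = qspu$ruupsnummlootsnt
  rot[17] = spu$ruupsnummlootsntq
  rot[18] = pu$ruupsnummlootsntqs
  rot[19] = u$ruupsnummlootsntqsp
  rot[20] = $ruupsnummlootsntqspu
Sorted (with $ < everything):
  sorted[0] = $ruupsnummlootsntqspu
  sorted[1] = lootsntqspu$ruupsnumm
  sorted[2] = mlootsntqspu$ruupsnum
  sorted[3] = mmlootsntqspu$ruupsnu
  sorted[4] = ntqspu$ruupsnummloots
  sorted[5] = nummlootsntqspu$ruups
  sorted[6] = ootsntqspu$ruupsnumml
  sorted[7] = otsntqspu$ruupsnummlo
  sorted[8] = psnummlootsntqspu$ruu
  sorted[9] = pu$ruupsnummlootsntqs
  sorted[10] = qspu$ruupsnummlootsnt
  sorted[11] = ruupsnummlootsntqspu$
  sorted[12] = sntqspu$ruupsnummloot
  sorted[13] = snummlootsntqspu$ruup
  sorted[14] = spu$ruupsnummlootsntq
  sorted[15] = tqspu$ruupsnummlootsn
  sorted[16] = tsntqspu$ruupsnummloo
  sorted[17] = u$ruupsnummlootsntqsp
  sorted[18] = ummlootsntqspu$ruupsn
  sorted[19] = upsnummlootsntqspu$ru
  sorted[20] = uupsnummlootsntqspu$r
sorted[8] = psnummlootsntqspu$ruu

Answer: psnummlootsntqspu$ruu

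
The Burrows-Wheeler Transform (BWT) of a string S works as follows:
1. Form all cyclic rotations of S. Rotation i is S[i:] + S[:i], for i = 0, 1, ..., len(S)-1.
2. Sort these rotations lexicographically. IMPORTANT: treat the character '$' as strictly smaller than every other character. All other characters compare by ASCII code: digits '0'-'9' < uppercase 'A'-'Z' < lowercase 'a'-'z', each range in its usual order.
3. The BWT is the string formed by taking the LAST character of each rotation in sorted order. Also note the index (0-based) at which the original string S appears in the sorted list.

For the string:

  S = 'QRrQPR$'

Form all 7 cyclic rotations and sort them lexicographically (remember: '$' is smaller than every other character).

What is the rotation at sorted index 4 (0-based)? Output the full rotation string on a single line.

All 7 rotations (rotation i = S[i:]+S[:i]):
  rot[0] = QRrQPR$
  rot[1] = RrQPR$Q
  rot[2] = rQPR$QR
  rot[3] = QPR$QRr
  rot[4] = PR$QRrQ
  rot[5] = R$QRrQP
  rot[6] = $QRrQPR
Sorted (with $ < everything):
  sorted[0] = $QRrQPR
  sorted[1] = PR$QRrQ
  sorted[2] = QPR$QRr
  sorted[3] = QRrQPR$
  sorted[4] = R$QRrQP
  sorted[5] = RrQPR$Q
  sorted[6] = rQPR$QR
sorted[4] = R$QRrQP

Answer: R$QRrQP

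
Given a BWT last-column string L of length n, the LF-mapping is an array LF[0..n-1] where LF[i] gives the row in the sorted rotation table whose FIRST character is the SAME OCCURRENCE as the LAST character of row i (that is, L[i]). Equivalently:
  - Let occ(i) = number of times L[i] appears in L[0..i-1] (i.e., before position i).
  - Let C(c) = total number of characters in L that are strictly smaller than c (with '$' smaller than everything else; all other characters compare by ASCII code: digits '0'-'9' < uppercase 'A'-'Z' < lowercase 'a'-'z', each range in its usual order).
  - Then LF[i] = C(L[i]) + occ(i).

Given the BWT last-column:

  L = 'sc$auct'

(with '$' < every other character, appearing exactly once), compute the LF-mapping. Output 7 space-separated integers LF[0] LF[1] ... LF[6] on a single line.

Answer: 4 2 0 1 6 3 5

Derivation:
Char counts: '$':1, 'a':1, 'c':2, 's':1, 't':1, 'u':1
C (first-col start): C('$')=0, C('a')=1, C('c')=2, C('s')=4, C('t')=5, C('u')=6
L[0]='s': occ=0, LF[0]=C('s')+0=4+0=4
L[1]='c': occ=0, LF[1]=C('c')+0=2+0=2
L[2]='$': occ=0, LF[2]=C('$')+0=0+0=0
L[3]='a': occ=0, LF[3]=C('a')+0=1+0=1
L[4]='u': occ=0, LF[4]=C('u')+0=6+0=6
L[5]='c': occ=1, LF[5]=C('c')+1=2+1=3
L[6]='t': occ=0, LF[6]=C('t')+0=5+0=5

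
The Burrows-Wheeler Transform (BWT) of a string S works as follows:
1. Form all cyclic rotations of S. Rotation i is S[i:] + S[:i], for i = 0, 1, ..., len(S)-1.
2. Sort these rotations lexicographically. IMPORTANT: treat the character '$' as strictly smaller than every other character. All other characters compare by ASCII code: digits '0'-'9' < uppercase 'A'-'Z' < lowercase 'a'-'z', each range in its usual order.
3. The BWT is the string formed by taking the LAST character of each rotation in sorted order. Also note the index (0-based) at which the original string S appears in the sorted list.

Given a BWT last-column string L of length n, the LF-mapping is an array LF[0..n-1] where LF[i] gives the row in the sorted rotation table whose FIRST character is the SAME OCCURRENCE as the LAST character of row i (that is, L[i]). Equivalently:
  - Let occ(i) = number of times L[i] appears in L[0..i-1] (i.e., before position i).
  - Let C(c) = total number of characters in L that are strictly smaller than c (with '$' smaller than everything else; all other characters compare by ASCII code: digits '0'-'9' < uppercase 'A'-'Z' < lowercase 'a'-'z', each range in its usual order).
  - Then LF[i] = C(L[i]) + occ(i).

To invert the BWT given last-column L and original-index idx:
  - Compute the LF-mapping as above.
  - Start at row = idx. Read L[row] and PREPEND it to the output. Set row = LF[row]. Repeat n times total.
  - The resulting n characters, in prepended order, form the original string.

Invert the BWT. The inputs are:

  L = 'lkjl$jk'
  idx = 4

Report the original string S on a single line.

LF mapping: 5 3 1 6 0 2 4
Walk LF starting at row 4, prepending L[row]:
  step 1: row=4, L[4]='$', prepend. Next row=LF[4]=0
  step 2: row=0, L[0]='l', prepend. Next row=LF[0]=5
  step 3: row=5, L[5]='j', prepend. Next row=LF[5]=2
  step 4: row=2, L[2]='j', prepend. Next row=LF[2]=1
  step 5: row=1, L[1]='k', prepend. Next row=LF[1]=3
  step 6: row=3, L[3]='l', prepend. Next row=LF[3]=6
  step 7: row=6, L[6]='k', prepend. Next row=LF[6]=4
Reversed output: klkjjl$

Answer: klkjjl$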